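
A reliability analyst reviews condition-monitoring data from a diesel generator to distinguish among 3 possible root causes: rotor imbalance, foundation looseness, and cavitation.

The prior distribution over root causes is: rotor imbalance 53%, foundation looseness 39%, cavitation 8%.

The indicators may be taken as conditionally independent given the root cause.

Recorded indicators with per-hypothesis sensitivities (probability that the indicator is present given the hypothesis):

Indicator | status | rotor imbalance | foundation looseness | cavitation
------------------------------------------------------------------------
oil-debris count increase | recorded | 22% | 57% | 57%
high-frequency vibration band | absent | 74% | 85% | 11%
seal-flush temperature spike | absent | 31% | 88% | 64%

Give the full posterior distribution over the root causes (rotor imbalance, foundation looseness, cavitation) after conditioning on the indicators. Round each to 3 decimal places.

By Bayes' rule with conditional independence, the unnormalized weight for each hypothesis is prior × ∏ likelihoods (using 1 − P(present | H) for each absent indicator):
  rotor imbalance: 0.53 × 0.22 × (1 − 0.74) × (1 − 0.31) = 0.020918
  foundation looseness: 0.39 × 0.57 × (1 − 0.85) × (1 − 0.88) = 0.0040014
  cavitation: 0.08 × 0.57 × (1 − 0.11) × (1 − 0.64) = 0.01461
The unnormalized weights sum to 0.03953.
P(rotor imbalance | evidence) = 0.020918 / 0.03953 ≈ 0.529
P(foundation looseness | evidence) = 0.0040014 / 0.03953 ≈ 0.101
P(cavitation | evidence) = 0.01461 / 0.03953 ≈ 0.370

0.529, 0.101, 0.370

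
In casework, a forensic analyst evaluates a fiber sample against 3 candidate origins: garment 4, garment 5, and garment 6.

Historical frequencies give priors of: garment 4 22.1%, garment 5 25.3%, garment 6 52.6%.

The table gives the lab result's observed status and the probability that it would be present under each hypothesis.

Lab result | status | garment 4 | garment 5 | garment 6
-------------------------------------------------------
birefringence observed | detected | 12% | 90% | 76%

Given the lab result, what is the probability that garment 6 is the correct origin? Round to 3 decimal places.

0.611

For each hypothesis, the unnormalized posterior weight is prior × likelihood:
  garment 4: 0.221 × 0.12 = 0.02652
  garment 5: 0.253 × 0.90 = 0.2277
  garment 6: 0.526 × 0.76 = 0.39976
Normalizing constant Z = 0.02652 + 0.2277 + 0.39976 = 0.65398.
P(garment 6 | evidence) = 0.39976 / 0.65398 ≈ 0.611.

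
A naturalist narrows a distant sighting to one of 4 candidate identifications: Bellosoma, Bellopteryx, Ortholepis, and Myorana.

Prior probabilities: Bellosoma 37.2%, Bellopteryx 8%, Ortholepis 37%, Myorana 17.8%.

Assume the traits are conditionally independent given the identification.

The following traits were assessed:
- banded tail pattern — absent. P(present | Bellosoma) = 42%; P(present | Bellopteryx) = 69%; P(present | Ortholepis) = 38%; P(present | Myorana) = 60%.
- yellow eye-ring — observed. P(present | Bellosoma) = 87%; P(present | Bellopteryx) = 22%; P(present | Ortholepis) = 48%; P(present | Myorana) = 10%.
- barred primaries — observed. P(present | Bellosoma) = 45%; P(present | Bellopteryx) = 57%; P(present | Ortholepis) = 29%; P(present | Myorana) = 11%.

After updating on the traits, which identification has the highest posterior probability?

Multiply each prior by the joint likelihood of the trait pattern (using 1 − P(present | H) for each absent trait):
  Bellosoma: 0.372 × (1 − 0.42) × 0.87 × 0.45 = 0.08447
  Bellopteryx: 0.080 × (1 − 0.69) × 0.22 × 0.57 = 0.0031099
  Ortholepis: 0.370 × (1 − 0.38) × 0.48 × 0.29 = 0.031932
  Myorana: 0.178 × (1 − 0.60) × 0.10 × 0.11 = 0.0007832
Normalizing constant Z = 0.08447 + 0.0031099 + 0.031932 + 0.0007832 = 0.1203.
P(Bellosoma | evidence) ≈ 0.08447 / 0.1203 ≈ 0.702
P(Bellopteryx | evidence) ≈ 0.0031099 / 0.1203 ≈ 0.026
P(Ortholepis | evidence) ≈ 0.031932 / 0.1203 ≈ 0.265
P(Myorana | evidence) ≈ 0.0007832 / 0.1203 ≈ 0.007
The largest is 0.702, so Bellosoma is most probable.

Bellosoma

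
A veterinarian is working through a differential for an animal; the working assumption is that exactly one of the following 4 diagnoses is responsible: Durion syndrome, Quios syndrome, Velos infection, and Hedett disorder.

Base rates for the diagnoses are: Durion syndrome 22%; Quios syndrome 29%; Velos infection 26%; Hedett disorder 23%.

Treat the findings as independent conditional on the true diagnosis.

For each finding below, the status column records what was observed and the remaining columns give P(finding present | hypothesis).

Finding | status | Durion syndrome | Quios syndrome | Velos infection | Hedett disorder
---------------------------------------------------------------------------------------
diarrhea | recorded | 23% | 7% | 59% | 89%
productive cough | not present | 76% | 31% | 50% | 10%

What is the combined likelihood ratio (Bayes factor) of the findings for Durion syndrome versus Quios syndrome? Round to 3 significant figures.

Take the product of per-finding likelihoods under each hypothesis (using 1 − P(present | H) for each absent finding), then divide.
  Durion syndrome: 0.23 × (1 − 0.76) = 0.0552
  Quios syndrome: 0.07 × (1 − 0.31) = 0.0483
Bayes factor = 0.0552 / 0.0483 ≈ 1.14

1.14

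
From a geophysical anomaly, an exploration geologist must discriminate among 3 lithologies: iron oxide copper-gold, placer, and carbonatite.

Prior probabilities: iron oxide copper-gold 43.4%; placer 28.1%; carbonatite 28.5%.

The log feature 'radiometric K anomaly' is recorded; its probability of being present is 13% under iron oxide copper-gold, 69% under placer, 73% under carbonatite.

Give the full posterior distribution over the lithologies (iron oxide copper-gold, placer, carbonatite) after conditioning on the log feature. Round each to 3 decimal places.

For each hypothesis, the unnormalized posterior weight is prior × likelihood:
  iron oxide copper-gold: 0.434 × 0.13 = 0.05642
  placer: 0.281 × 0.69 = 0.19389
  carbonatite: 0.285 × 0.73 = 0.20805
Marginal likelihood of the evidence = 0.45836.
P(iron oxide copper-gold | evidence) = 0.05642 / 0.45836 ≈ 0.123
P(placer | evidence) = 0.19389 / 0.45836 ≈ 0.423
P(carbonatite | evidence) = 0.20805 / 0.45836 ≈ 0.454

0.123, 0.423, 0.454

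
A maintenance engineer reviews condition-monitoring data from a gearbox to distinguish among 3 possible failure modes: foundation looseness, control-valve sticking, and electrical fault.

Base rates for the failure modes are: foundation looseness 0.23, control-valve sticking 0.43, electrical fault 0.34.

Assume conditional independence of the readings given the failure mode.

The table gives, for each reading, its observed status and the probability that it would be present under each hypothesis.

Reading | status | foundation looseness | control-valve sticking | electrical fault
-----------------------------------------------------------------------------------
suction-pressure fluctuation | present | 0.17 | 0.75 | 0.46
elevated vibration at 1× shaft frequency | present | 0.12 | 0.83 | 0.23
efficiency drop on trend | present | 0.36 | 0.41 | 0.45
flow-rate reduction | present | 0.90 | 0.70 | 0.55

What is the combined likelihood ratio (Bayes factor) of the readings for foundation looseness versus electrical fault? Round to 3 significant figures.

0.252

The Bayes factor is the ratio of the joint likelihoods of the reading pattern under the two hypotheses.
  foundation looseness: 0.17 × 0.12 × 0.36 × 0.90 = 0.0066096
  electrical fault: 0.46 × 0.23 × 0.45 × 0.55 = 0.026186
Bayes factor = 0.0066096 / 0.026186 ≈ 0.252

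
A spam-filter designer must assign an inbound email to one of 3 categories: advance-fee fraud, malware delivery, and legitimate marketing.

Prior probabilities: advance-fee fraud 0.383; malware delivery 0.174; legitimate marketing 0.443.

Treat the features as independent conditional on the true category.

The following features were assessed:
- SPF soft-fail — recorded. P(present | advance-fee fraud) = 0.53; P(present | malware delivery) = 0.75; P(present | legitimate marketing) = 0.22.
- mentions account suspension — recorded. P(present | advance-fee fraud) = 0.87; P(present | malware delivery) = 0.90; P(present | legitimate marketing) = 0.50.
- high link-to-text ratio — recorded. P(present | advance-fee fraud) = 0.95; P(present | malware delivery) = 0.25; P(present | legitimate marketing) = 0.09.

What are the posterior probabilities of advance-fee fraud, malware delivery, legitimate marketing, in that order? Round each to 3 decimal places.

0.833, 0.146, 0.022

By Bayes' rule with conditional independence, the unnormalized weight for each hypothesis is prior × ∏ likelihoods:
  advance-fee fraud: 0.383 × 0.53 × 0.87 × 0.95 = 0.16777
  malware delivery: 0.174 × 0.75 × 0.90 × 0.25 = 0.029363
  legitimate marketing: 0.443 × 0.22 × 0.50 × 0.09 = 0.0043857
The unnormalized weights sum to 0.20152.
P(advance-fee fraud | evidence) = 0.16777 / 0.20152 ≈ 0.833
P(malware delivery | evidence) = 0.029363 / 0.20152 ≈ 0.146
P(legitimate marketing | evidence) = 0.0043857 / 0.20152 ≈ 0.022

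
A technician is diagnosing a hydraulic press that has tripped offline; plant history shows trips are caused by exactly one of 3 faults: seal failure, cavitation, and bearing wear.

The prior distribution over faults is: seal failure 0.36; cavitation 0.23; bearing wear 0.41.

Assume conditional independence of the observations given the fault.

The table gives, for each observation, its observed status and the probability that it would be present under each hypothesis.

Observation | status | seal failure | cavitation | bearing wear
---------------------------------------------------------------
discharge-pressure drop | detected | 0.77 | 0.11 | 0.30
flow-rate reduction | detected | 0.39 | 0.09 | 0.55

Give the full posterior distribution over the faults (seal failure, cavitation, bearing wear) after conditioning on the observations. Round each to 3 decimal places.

0.607, 0.013, 0.380

Multiply each prior by the joint likelihood of the evidence pattern:
  seal failure: 0.36 × 0.77 × 0.39 = 0.10811
  cavitation: 0.23 × 0.11 × 0.09 = 0.002277
  bearing wear: 0.41 × 0.30 × 0.55 = 0.06765
The unnormalized weights sum to 0.17803.
P(seal failure | evidence) = 0.10811 / 0.17803 ≈ 0.607
P(cavitation | evidence) = 0.002277 / 0.17803 ≈ 0.013
P(bearing wear | evidence) = 0.06765 / 0.17803 ≈ 0.380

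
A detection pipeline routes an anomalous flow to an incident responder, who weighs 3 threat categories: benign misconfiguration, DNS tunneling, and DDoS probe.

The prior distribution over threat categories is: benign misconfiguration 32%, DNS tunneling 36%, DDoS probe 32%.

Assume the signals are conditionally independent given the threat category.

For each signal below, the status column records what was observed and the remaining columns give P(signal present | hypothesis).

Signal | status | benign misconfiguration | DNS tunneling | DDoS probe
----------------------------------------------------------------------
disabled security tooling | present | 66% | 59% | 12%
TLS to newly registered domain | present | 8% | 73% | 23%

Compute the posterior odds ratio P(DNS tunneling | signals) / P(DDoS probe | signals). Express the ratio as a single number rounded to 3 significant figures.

17.6

Posterior odds equal prior odds times the likelihood ratio; only the two competing hypotheses matter.
  DNS tunneling: 0.36 × 0.59 × 0.73 = 0.15505
  DDoS probe: 0.32 × 0.12 × 0.23 = 0.008832
Odds(DNS tunneling : DDoS probe) = 0.15505 / 0.008832 ≈ 17.6.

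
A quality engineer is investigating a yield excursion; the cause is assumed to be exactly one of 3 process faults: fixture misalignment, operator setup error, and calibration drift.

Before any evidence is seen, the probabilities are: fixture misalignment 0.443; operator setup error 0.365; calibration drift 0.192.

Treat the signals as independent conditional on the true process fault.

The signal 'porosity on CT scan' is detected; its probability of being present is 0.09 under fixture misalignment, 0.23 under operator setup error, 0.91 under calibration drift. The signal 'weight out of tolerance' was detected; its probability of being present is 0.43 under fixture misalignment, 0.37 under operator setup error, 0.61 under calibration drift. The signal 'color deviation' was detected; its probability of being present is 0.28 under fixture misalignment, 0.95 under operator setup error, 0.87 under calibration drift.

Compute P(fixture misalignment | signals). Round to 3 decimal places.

By Bayes' rule with conditional independence, the unnormalized weight for each hypothesis is prior × ∏ likelihoods:
  fixture misalignment: 0.443 × 0.09 × 0.43 × 0.28 = 0.0048003
  operator setup error: 0.365 × 0.23 × 0.37 × 0.95 = 0.029508
  calibration drift: 0.192 × 0.91 × 0.61 × 0.87 = 0.092724
The unnormalized weights sum to 0.12703.
P(fixture misalignment | evidence) = 0.0048003 / 0.12703 ≈ 0.038.

0.038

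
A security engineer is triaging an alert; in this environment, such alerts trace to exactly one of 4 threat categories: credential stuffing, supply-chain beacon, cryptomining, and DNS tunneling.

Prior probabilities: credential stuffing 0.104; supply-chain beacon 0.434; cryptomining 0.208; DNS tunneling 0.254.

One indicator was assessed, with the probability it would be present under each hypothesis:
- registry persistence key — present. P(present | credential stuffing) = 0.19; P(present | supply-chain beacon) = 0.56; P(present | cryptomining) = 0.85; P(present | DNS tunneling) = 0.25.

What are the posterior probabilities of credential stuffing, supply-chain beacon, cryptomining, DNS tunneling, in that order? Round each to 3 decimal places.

0.039, 0.483, 0.351, 0.126

Multiply each prior by the likelihood of the indicator:
  credential stuffing: 0.104 × 0.19 = 0.01976
  supply-chain beacon: 0.434 × 0.56 = 0.24304
  cryptomining: 0.208 × 0.85 = 0.1768
  DNS tunneling: 0.254 × 0.25 = 0.0635
Normalizing constant Z = 0.01976 + 0.24304 + 0.1768 + 0.0635 = 0.5031.
P(credential stuffing | evidence) = 0.01976 / 0.5031 ≈ 0.039
P(supply-chain beacon | evidence) = 0.24304 / 0.5031 ≈ 0.483
P(cryptomining | evidence) = 0.1768 / 0.5031 ≈ 0.351
P(DNS tunneling | evidence) = 0.0635 / 0.5031 ≈ 0.126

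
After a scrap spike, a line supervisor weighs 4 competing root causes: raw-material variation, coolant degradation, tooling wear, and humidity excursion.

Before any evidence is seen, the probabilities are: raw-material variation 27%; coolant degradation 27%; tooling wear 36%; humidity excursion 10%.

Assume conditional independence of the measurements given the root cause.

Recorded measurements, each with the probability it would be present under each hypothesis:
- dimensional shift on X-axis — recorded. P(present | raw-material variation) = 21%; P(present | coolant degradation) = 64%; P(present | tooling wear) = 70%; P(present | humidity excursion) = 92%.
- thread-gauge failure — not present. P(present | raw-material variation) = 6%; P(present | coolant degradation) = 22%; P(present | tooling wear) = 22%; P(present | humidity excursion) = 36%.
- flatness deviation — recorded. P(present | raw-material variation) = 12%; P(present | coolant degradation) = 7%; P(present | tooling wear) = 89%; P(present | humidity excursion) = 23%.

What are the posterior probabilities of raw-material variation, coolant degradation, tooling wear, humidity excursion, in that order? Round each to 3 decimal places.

0.031, 0.046, 0.856, 0.066

Multiply each prior by the joint likelihood of the measurement pattern (using 1 − P(present | H) for each absent measurement):
  raw-material variation: 0.27 × 0.21 × (1 − 0.06) × 0.12 = 0.0063958
  coolant degradation: 0.27 × 0.64 × (1 − 0.22) × 0.07 = 0.0094349
  tooling wear: 0.36 × 0.70 × (1 − 0.22) × 0.89 = 0.17494
  humidity excursion: 0.10 × 0.92 × (1 − 0.36) × 0.23 = 0.013542
Marginal likelihood of the evidence = 0.20431.
P(raw-material variation | evidence) = 0.0063958 / 0.20431 ≈ 0.031
P(coolant degradation | evidence) = 0.0094349 / 0.20431 ≈ 0.046
P(tooling wear | evidence) = 0.17494 / 0.20431 ≈ 0.856
P(humidity excursion | evidence) = 0.013542 / 0.20431 ≈ 0.066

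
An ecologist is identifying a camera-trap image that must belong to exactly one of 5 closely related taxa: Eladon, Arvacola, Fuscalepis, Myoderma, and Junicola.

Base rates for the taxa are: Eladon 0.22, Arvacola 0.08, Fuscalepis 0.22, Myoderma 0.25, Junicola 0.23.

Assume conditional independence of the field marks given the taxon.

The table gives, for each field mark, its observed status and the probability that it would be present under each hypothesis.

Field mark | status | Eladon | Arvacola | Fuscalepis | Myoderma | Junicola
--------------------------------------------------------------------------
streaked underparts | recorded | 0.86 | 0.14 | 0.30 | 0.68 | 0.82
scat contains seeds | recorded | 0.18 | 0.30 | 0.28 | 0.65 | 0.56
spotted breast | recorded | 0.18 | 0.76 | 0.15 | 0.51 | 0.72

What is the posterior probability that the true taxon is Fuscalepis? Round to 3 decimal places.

By Bayes' rule with conditional independence, the unnormalized weight for each hypothesis is prior × ∏ likelihoods:
  Eladon: 0.22 × 0.86 × 0.18 × 0.18 = 0.0061301
  Arvacola: 0.08 × 0.14 × 0.30 × 0.76 = 0.0025536
  Fuscalepis: 0.22 × 0.30 × 0.28 × 0.15 = 0.002772
  Myoderma: 0.25 × 0.68 × 0.65 × 0.51 = 0.056355
  Junicola: 0.23 × 0.82 × 0.56 × 0.72 = 0.076044
Normalizing constant Z = 0.0061301 + 0.0025536 + 0.002772 + 0.056355 + 0.076044 = 0.14385.
P(Fuscalepis | evidence) = 0.002772 / 0.14385 ≈ 0.019.

0.019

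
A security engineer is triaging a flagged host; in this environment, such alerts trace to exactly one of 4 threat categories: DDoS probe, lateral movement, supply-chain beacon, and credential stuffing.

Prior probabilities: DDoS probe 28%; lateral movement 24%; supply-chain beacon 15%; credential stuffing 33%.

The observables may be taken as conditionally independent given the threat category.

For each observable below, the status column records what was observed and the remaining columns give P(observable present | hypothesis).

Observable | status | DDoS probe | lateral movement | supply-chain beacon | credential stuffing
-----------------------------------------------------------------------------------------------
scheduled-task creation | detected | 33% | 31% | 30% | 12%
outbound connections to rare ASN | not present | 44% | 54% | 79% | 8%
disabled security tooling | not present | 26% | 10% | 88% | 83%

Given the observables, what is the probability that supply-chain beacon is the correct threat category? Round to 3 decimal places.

By Bayes' rule with conditional independence, the unnormalized weight for each hypothesis is prior × ∏ likelihoods (using 1 − P(present | H) for each absent observable):
  DDoS probe: 0.28 × 0.33 × (1 − 0.44) × (1 − 0.26) = 0.038291
  lateral movement: 0.24 × 0.31 × (1 − 0.54) × (1 − 0.10) = 0.030802
  supply-chain beacon: 0.15 × 0.30 × (1 − 0.79) × (1 − 0.88) = 0.001134
  credential stuffing: 0.33 × 0.12 × (1 − 0.08) × (1 − 0.83) = 0.0061934
Normalizing constant Z = 0.038291 + 0.030802 + 0.001134 + 0.0061934 = 0.07642.
P(supply-chain beacon | evidence) = 0.001134 / 0.07642 ≈ 0.015.

0.015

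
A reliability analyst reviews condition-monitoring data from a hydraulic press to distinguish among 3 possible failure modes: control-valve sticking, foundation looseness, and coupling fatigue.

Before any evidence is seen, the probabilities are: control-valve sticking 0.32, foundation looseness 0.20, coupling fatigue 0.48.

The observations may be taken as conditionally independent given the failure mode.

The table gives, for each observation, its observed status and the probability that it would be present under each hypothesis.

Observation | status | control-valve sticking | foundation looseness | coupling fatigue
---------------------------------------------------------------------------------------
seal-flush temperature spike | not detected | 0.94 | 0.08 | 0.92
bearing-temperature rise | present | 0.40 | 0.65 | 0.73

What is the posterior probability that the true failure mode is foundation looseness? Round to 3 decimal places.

For each hypothesis, the unnormalized posterior weight is prior × product of the observation likelihoods (using 1 − P(present | H) for each absent observation):
  control-valve sticking: 0.32 × (1 − 0.94) × 0.40 = 0.00768
  foundation looseness: 0.20 × (1 − 0.08) × 0.65 = 0.1196
  coupling fatigue: 0.48 × (1 − 0.92) × 0.73 = 0.028032
Marginal likelihood of the evidence = 0.15531.
P(foundation looseness | evidence) = 0.1196 / 0.15531 ≈ 0.770.

0.770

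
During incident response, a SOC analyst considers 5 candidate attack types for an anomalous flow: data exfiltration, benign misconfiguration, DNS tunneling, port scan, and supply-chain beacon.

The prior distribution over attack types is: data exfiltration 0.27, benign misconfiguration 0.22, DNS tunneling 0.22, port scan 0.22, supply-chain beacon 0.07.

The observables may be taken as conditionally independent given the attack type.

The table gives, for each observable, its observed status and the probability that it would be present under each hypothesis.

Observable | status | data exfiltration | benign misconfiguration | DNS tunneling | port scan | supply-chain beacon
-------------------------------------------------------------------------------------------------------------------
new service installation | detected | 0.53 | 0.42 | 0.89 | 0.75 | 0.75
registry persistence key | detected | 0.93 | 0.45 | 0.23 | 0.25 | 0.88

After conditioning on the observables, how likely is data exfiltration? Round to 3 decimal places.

For each hypothesis, the unnormalized posterior weight is prior × product of the observable likelihoods:
  data exfiltration: 0.27 × 0.53 × 0.93 = 0.13308
  benign misconfiguration: 0.22 × 0.42 × 0.45 = 0.04158
  DNS tunneling: 0.22 × 0.89 × 0.23 = 0.045034
  port scan: 0.22 × 0.75 × 0.25 = 0.04125
  supply-chain beacon: 0.07 × 0.75 × 0.88 = 0.0462
The unnormalized weights sum to 0.30715.
P(data exfiltration | evidence) = 0.13308 / 0.30715 ≈ 0.433.

0.433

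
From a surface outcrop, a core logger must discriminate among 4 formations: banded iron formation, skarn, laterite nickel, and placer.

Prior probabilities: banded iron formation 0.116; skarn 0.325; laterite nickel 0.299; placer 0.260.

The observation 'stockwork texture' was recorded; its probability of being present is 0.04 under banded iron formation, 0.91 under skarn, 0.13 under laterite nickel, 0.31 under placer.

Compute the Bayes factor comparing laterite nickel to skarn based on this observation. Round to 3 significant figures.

0.143

Likelihood of this observation under each hypothesis:
  laterite nickel: 0.13
  skarn: 0.91
Bayes factor = 0.13 / 0.91 ≈ 0.143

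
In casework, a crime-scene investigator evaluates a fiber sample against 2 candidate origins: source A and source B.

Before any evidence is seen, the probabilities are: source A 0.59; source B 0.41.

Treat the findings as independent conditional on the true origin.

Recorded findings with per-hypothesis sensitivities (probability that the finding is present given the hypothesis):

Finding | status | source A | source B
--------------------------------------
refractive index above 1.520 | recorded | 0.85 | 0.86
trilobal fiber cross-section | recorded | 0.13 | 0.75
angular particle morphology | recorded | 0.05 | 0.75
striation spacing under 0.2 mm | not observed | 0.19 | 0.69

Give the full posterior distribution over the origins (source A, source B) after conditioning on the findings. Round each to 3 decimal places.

Multiply each prior by the joint likelihood of the evidence pattern (using 1 − P(present | H) for each absent finding):
  source A: 0.59 × 0.85 × 0.13 × 0.05 × (1 − 0.19) = 0.0026404
  source B: 0.41 × 0.86 × 0.75 × 0.75 × (1 − 0.69) = 0.061485
The unnormalized weights sum to 0.064125.
P(source A | evidence) = 0.0026404 / 0.064125 ≈ 0.041
P(source B | evidence) = 0.061485 / 0.064125 ≈ 0.959

0.041, 0.959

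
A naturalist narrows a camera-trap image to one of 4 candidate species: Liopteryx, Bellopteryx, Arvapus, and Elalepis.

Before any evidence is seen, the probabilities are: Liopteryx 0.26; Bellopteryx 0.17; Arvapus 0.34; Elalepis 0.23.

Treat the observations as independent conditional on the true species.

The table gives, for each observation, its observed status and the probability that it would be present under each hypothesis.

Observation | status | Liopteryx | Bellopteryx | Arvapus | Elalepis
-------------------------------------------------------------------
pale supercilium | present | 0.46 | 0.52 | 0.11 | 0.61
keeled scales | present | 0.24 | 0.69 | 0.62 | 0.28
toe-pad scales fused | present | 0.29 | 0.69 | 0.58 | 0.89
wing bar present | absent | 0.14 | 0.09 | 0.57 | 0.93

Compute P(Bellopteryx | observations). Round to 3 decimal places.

By Bayes' rule with conditional independence, the unnormalized weight for each hypothesis is prior × ∏ likelihoods (using 1 − P(present | H) for each absent observation):
  Liopteryx: 0.26 × 0.46 × 0.24 × 0.29 × (1 − 0.14) = 0.0071588
  Bellopteryx: 0.17 × 0.52 × 0.69 × 0.69 × (1 − 0.09) = 0.038299
  Arvapus: 0.34 × 0.11 × 0.62 × 0.58 × (1 − 0.57) = 0.0057831
  Elalepis: 0.23 × 0.61 × 0.28 × 0.89 × (1 − 0.93) = 0.0024474
Marginal likelihood of the evidence = 0.053689.
P(Bellopteryx | evidence) = 0.038299 / 0.053689 ≈ 0.713.

0.713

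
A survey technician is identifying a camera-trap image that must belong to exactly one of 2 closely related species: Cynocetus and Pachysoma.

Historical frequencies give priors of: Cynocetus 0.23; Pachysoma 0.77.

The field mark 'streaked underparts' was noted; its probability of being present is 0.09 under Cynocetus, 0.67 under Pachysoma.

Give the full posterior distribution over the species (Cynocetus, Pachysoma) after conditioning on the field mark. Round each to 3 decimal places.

0.039, 0.961

By Bayes' rule, the unnormalized weight for each hypothesis is prior × likelihood:
  Cynocetus: 0.23 × 0.09 = 0.0207
  Pachysoma: 0.77 × 0.67 = 0.5159
Normalizing constant Z = 0.0207 + 0.5159 = 0.5366.
P(Cynocetus | evidence) = 0.0207 / 0.5366 ≈ 0.039
P(Pachysoma | evidence) = 0.5159 / 0.5366 ≈ 0.961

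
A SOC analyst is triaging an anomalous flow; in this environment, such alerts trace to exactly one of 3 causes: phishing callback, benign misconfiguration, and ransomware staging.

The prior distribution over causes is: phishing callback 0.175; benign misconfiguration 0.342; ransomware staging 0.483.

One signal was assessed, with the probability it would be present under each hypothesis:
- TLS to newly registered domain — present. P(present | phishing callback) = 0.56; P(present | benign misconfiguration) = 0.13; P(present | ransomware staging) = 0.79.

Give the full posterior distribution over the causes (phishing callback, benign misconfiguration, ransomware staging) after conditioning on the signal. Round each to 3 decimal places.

0.187, 0.085, 0.728

By Bayes' rule, the unnormalized weight for each hypothesis is prior × likelihood:
  phishing callback: 0.175 × 0.56 = 0.098
  benign misconfiguration: 0.342 × 0.13 = 0.04446
  ransomware staging: 0.483 × 0.79 = 0.38157
Normalizing constant Z = 0.098 + 0.04446 + 0.38157 = 0.52403.
P(phishing callback | evidence) = 0.098 / 0.52403 ≈ 0.187
P(benign misconfiguration | evidence) = 0.04446 / 0.52403 ≈ 0.085
P(ransomware staging | evidence) = 0.38157 / 0.52403 ≈ 0.728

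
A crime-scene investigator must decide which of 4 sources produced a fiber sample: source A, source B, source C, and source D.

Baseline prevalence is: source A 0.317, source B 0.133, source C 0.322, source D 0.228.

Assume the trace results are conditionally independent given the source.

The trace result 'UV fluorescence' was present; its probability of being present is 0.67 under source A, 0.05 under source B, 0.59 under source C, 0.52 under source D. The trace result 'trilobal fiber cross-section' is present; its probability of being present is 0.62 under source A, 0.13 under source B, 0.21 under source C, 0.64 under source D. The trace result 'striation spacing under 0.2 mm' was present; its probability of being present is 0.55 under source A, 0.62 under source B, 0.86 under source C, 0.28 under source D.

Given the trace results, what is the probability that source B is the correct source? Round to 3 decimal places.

By Bayes' rule with conditional independence, the unnormalized weight for each hypothesis is prior × ∏ likelihoods:
  source A: 0.317 × 0.67 × 0.62 × 0.55 = 0.072425
  source B: 0.133 × 0.05 × 0.13 × 0.62 = 0.00053599
  source C: 0.322 × 0.59 × 0.21 × 0.86 = 0.03431
  source D: 0.228 × 0.52 × 0.64 × 0.28 = 0.021246
The unnormalized weights sum to 0.12852.
P(source B | evidence) = 0.00053599 / 0.12852 ≈ 0.004.

0.004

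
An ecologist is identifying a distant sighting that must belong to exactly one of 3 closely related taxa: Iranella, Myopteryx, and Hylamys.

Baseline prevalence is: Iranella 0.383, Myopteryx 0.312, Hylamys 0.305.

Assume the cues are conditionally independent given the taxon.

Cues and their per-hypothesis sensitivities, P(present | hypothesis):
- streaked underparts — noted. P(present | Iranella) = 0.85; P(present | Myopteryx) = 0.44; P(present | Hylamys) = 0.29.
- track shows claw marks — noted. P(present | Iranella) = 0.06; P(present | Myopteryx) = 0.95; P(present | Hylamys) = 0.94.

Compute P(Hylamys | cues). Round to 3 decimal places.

0.357

Multiply each prior by the joint likelihood of the cue pattern:
  Iranella: 0.383 × 0.85 × 0.06 = 0.019533
  Myopteryx: 0.312 × 0.44 × 0.95 = 0.13042
  Hylamys: 0.305 × 0.29 × 0.94 = 0.083143
The unnormalized weights sum to 0.23309.
P(Hylamys | evidence) = 0.083143 / 0.23309 ≈ 0.357.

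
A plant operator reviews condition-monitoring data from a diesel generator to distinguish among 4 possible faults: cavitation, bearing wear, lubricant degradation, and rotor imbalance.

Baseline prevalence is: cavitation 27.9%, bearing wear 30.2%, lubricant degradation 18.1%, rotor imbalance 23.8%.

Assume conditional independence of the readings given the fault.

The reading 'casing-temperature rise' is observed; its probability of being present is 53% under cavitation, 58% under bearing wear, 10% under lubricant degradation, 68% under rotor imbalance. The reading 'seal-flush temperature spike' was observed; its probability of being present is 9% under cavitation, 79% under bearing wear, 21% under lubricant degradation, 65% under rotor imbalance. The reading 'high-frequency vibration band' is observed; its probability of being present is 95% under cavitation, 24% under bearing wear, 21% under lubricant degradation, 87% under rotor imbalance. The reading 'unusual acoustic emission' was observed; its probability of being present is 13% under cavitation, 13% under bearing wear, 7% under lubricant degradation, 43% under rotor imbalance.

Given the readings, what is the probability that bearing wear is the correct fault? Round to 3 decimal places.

By Bayes' rule with conditional independence, the unnormalized weight for each hypothesis is prior × ∏ likelihoods:
  cavitation: 0.279 × 0.53 × 0.09 × 0.95 × 0.13 = 0.0016436
  bearing wear: 0.302 × 0.58 × 0.79 × 0.24 × 0.13 = 0.0043173
  lubricant degradation: 0.181 × 0.10 × 0.21 × 0.21 × 0.07 = 5.5875e-05
  rotor imbalance: 0.238 × 0.68 × 0.65 × 0.87 × 0.43 = 0.039354
Marginal likelihood of the evidence = 0.045371.
P(bearing wear | evidence) = 0.0043173 / 0.045371 ≈ 0.095.

0.095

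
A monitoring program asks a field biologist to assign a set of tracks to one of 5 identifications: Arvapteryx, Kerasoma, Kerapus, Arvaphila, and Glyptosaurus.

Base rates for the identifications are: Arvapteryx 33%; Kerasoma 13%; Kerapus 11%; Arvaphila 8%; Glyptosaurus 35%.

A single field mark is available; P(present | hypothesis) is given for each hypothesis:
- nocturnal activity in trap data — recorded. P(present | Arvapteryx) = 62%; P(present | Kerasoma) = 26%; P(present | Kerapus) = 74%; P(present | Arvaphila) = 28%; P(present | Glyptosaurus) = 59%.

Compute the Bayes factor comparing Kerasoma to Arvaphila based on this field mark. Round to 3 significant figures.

0.929

The Bayes factor is the ratio of the two likelihoods.
  Kerasoma: 0.26
  Arvaphila: 0.28
Bayes factor = 0.26 / 0.28 ≈ 0.929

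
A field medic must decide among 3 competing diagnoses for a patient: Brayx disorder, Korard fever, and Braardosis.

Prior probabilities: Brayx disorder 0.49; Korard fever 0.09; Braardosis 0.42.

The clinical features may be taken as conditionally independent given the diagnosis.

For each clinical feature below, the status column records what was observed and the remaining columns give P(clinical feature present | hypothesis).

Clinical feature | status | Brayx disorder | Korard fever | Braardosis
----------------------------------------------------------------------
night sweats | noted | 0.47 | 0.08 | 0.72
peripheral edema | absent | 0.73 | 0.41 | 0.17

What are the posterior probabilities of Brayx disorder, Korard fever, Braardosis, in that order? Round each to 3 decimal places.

0.196, 0.013, 0.791

For each hypothesis, the unnormalized posterior weight is prior × product of the clinical feature likelihoods (using 1 − P(present | H) for each absent clinical feature):
  Brayx disorder: 0.49 × 0.47 × (1 − 0.73) = 0.062181
  Korard fever: 0.09 × 0.08 × (1 − 0.41) = 0.004248
  Braardosis: 0.42 × 0.72 × (1 − 0.17) = 0.25099
The unnormalized weights sum to 0.31742.
P(Brayx disorder | evidence) = 0.062181 / 0.31742 ≈ 0.196
P(Korard fever | evidence) = 0.004248 / 0.31742 ≈ 0.013
P(Braardosis | evidence) = 0.25099 / 0.31742 ≈ 0.791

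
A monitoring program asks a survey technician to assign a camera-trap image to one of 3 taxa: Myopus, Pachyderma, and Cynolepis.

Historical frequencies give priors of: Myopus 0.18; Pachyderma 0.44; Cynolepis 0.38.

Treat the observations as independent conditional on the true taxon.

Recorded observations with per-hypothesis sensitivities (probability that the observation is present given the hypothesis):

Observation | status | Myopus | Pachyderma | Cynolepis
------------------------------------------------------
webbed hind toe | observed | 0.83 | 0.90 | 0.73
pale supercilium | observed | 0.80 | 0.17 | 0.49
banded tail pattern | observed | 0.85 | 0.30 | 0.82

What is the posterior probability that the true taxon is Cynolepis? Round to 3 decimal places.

By Bayes' rule with conditional independence, the unnormalized weight for each hypothesis is prior × ∏ likelihoods:
  Myopus: 0.18 × 0.83 × 0.80 × 0.85 = 0.10159
  Pachyderma: 0.44 × 0.90 × 0.17 × 0.30 = 0.020196
  Cynolepis: 0.38 × 0.73 × 0.49 × 0.82 = 0.11146
Marginal likelihood of the evidence = 0.23325.
P(Cynolepis | evidence) = 0.11146 / 0.23325 ≈ 0.478.

0.478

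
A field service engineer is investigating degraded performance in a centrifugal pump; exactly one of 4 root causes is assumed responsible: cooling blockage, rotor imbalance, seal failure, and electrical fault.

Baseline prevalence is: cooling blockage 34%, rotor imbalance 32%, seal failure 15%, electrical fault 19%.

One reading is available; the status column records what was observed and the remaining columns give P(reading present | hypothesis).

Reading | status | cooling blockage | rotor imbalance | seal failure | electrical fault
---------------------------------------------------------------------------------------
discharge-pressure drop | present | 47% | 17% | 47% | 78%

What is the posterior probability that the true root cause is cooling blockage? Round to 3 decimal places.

0.369

Multiply each prior by the likelihood of the reading:
  cooling blockage: 0.34 × 0.47 = 0.1598
  rotor imbalance: 0.32 × 0.17 = 0.0544
  seal failure: 0.15 × 0.47 = 0.0705
  electrical fault: 0.19 × 0.78 = 0.1482
Normalizing constant Z = 0.1598 + 0.0544 + 0.0705 + 0.1482 = 0.4329.
P(cooling blockage | evidence) = 0.1598 / 0.4329 ≈ 0.369.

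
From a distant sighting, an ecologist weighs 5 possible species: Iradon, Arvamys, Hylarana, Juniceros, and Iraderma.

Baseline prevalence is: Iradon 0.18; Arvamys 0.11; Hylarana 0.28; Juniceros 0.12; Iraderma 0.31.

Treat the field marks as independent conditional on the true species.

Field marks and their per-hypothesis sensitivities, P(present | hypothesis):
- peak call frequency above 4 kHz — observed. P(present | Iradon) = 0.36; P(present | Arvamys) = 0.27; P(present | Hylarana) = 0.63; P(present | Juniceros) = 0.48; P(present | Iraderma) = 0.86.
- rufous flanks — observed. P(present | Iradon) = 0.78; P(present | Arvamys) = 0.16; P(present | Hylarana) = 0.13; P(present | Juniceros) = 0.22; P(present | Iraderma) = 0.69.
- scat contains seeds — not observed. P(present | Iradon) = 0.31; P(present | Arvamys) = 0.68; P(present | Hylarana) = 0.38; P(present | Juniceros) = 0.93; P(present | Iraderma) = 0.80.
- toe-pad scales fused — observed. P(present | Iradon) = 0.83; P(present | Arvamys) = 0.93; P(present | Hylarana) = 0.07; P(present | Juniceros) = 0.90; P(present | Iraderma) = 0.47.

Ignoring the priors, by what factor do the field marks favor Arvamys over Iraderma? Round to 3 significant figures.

0.230

The Bayes factor is the ratio of the joint likelihoods of the field mark pattern under the two hypotheses (using 1 − P(present | H) for each absent field mark).
  Arvamys: 0.27 × 0.16 × (1 − 0.68) × 0.93 = 0.012856
  Iraderma: 0.86 × 0.69 × (1 − 0.80) × 0.47 = 0.05578
Bayes factor = 0.012856 / 0.05578 ≈ 0.230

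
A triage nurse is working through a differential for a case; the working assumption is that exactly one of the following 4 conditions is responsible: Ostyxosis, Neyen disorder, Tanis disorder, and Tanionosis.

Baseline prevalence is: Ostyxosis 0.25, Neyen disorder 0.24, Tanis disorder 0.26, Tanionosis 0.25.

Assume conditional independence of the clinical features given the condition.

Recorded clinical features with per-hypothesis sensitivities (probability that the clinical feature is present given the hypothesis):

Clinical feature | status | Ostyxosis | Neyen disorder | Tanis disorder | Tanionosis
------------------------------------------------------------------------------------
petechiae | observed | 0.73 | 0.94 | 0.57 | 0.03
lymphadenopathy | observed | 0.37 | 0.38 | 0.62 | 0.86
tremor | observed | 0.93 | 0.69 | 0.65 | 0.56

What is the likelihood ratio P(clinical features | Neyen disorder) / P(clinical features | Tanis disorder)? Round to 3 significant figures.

1.07

Joint likelihood of the clinical feature pattern under each hypothesis:
  Neyen disorder: 0.94 × 0.38 × 0.69 = 0.24647
  Tanis disorder: 0.57 × 0.62 × 0.65 = 0.22971
Bayes factor = 0.24647 / 0.22971 ≈ 1.07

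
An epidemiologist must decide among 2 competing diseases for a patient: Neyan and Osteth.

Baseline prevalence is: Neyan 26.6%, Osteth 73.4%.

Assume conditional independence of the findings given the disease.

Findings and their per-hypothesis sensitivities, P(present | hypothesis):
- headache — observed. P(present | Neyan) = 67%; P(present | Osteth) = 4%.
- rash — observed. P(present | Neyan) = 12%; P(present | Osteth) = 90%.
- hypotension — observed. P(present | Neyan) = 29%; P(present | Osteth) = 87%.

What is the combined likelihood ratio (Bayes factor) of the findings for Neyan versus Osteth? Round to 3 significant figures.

Take the product of per-finding likelihoods under each hypothesis, then divide.
  Neyan: 0.67 × 0.12 × 0.29 = 0.023316
  Osteth: 0.04 × 0.90 × 0.87 = 0.03132
Bayes factor = 0.023316 / 0.03132 ≈ 0.744

0.744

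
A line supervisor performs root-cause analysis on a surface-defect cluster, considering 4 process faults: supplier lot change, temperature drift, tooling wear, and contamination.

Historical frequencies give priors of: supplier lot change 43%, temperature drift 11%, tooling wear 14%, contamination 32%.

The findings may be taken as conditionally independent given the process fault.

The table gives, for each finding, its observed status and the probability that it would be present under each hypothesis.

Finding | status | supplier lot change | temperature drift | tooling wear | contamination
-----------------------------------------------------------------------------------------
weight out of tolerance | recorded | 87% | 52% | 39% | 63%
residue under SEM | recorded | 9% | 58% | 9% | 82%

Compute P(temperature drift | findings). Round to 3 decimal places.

Multiply each prior by the joint likelihood of the evidence pattern:
  supplier lot change: 0.43 × 0.87 × 0.09 = 0.033669
  temperature drift: 0.11 × 0.52 × 0.58 = 0.033176
  tooling wear: 0.14 × 0.39 × 0.09 = 0.004914
  contamination: 0.32 × 0.63 × 0.82 = 0.16531
The unnormalized weights sum to 0.23707.
P(temperature drift | evidence) = 0.033176 / 0.23707 ≈ 0.140.

0.140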